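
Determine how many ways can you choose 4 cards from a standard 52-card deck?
270,725

Solution: C(52,4) = 270,725.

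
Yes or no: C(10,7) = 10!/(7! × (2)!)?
No

Reasoning: The correct denominator is 7!×3!, giving C(10,7) = 120; the stated RHS is 10!/(7!×2!) = 360 ≠ 120, so the statement does not hold.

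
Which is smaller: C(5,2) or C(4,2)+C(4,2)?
C(5,2)

Working:
C(5,2)=10; C(4,2)+C(4,2)=6+6=12.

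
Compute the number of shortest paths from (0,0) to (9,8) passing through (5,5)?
8,820

Solution: To (5,5): C(10,5)=252. From there: C(7,4)=35. Total: 8,820.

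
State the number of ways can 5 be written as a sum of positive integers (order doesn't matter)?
7

Working:
Pentagonal recurrence p(n) = p(n−1) + p(n−2) − p(n−5) − p(n−7) + …: p(5) = p(4) + p(3) − p(0) = 5 + 3 − 1 = 7.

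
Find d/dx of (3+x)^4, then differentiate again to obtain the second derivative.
12(3+x)^2

First derivative: 4(3+x)^{3}. Second derivative: 4·3·(3+x)^{2} = 12(3+x)^{2}.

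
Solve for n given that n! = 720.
n! is strictly increasing. 4! = 24, 5! = 120, 6! = 720 ✓. So n = 6.

Answer: 6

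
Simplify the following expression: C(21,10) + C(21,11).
705,432

Solution: By Pascal's identity: C(22,11) = 705,432.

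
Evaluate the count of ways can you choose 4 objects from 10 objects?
210

Solution: C(10,4) = 10! / (4! × (10-4)!)
         = 10! / (4! × 6!)
         = 210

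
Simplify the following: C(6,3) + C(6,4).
By Pascal's identity: C(7,4) = 35.

Answer: 35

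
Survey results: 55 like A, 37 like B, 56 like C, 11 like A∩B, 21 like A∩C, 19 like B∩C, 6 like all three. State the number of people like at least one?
103

Working:
|A∪B∪C| = 55+37+56-11-21-19+6 = 103.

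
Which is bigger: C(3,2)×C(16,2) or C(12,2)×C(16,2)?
C(12,2)×C(16,2)

C(3,2)×C(16,2)=360, C(12,2)×C(16,2)=7,920.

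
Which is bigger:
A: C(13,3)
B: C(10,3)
A=C(13,3)=286, B=C(10,3)=120.
Final answer: A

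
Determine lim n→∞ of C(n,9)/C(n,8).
C(n,9)/C(n,8) = (n-8)/9 → ∞ as n → ∞.
Final answer: ∞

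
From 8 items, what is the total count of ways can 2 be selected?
28

Explanation: C(8,2) = 8! / (2! × (8-2)!)
         = 8! / (2! × 6!)
         = 28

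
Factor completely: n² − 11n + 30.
(n − 5)(n − 6)

Solution: Seek roots whose sum is 11 and product is 30: (5, 6). So n² − 11n + 30 = (n − 5)(n − 6).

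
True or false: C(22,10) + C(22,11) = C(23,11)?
True

Pascal's identity C(n,k) + C(n,k+1) = C(n+1,k+1): 646,646 + 705,432 = 1,352,078 = C(23,11).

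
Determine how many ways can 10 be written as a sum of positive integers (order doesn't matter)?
42
Pentagonal recurrence p(n) = p(n−1) + p(n−2) − p(n−5) − p(n−7) + …: p(10) = p(9) + p(8) − p(5) − p(3) = 30 + 22 − 7 − 3 = 42.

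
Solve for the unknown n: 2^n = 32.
5

Solution: 2^5 = 32, so n = 5.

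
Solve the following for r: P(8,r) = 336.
3

Explanation: P(8,r) = 8·7·…·(8−r+1), a product of r factors. Multiplying down from 8: 8 = 8; 8·7 = 56; 8·7·6 = 336 ✓ (3 factors). So r = 3.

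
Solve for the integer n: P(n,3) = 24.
4

Explanation: P(n,3) = n(n−1)(n−2) is increasing in n; n(n−1)(n−2) ≈ (n−1)^3 = 24 gives n ≈ 3.9. Check: P(3,3) = 6, P(4,3) = 24 ✓. So n = 4.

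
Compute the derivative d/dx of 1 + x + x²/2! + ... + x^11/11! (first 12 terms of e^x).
1 + x + x²/2! + ... + x^10/10!

Differentiating term by term gives the first 11 terms of e^x.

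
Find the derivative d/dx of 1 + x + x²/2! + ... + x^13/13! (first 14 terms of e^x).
1 + x + x²/2! + ... + x^12/12!
Differentiating term by term gives the first 13 terms of e^x.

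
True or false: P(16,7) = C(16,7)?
P(16,7) = 57,657,600 and C(16,7) = 11,440; P(n,r) = r! × C(n,r) so P > C whenever r ≥ 2.

Answer: False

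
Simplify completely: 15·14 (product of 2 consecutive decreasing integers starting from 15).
210
This is P(15,2) = 15!/(13)! = 210.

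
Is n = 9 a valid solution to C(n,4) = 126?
Yes

Working:
C(9,4) = 9·8·7·6/4! = 3,024/24 = 126, which equals 126.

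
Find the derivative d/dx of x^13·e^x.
Product rule: d/dx[x^13]·e^x + x^13·d/dx[e^x] = 13x^{12}e^x + x^13e^x.
Final answer: (13x^12 + x^13)e^x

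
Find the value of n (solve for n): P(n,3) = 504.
9

Working:
P(n,3) = n(n−1)(n−2) is increasing in n; n(n−1)(n−2) ≈ (n−1)^3 = 504 gives n ≈ 9.0. Check: P(7,3) = 210, P(8,3) = 336, P(9,3) = 504 ✓. So n = 9.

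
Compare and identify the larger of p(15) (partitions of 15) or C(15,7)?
C(15,7)

Working:
Pentagonal recurrence p(n) = p(n−1) + p(n−2) − p(n−5) − p(n−7) + …: p(15) = p(14) + p(13) − p(10) − p(8) + p(3) + p(0) = 135 + 101 − 42 − 22 + 3 + 1 = 176; C(15,7) = 6,435.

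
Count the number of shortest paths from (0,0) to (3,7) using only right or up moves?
120

Reasoning: Choose 3 rights from 10 moves: C(10,3) = 120.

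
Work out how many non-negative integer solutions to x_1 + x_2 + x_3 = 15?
136

C(15+3-1, 3-1) = 136.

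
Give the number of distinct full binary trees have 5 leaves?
14

Working:
Using the Catalan number formula: C_n = C(2n, n) / (n+1)
C_4 = C(8, 4) / (4+1)
     = 70 / 5
     = 14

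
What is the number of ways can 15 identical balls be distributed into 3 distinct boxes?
136

Working:
C(15+3-1, 3-1) = C(17, 2) = 136.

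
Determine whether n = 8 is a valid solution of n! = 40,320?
Yes
8! = 8·7! = 8·5,040 = 40,320, which equals 40,320.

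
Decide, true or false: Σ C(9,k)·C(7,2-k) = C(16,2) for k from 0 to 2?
True

Vandermonde's identity gives C(16,2) = 120; RHS C(16,2) = 120.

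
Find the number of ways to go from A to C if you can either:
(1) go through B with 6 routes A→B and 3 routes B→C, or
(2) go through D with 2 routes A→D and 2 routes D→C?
Route via B: 6×3=18. Route via D: 2×2=4. Total: 22.
Final answer: 22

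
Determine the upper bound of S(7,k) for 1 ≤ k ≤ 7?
350
Row S(7,k) for k = 1..7 (via S(n,k) = k·S(n−1,k) + S(n−1,k−1)): 1, 63, 301, 350, 140, 21, 1. The row is unimodal; maximum at k = 4: 350.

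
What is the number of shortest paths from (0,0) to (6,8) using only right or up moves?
Choose 6 rights from 14 moves: C(14,6) = 3,003.
Final answer: 3,003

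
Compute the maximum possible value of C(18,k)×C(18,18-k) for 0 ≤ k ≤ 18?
2,363,904,400
C(18,k)·C(18,18-k) = C(18,k)², maximised at the centre k = 9: C(18,9)² = 2,363,904,400.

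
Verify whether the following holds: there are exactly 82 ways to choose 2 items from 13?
False

Solution: C(13,2) = 78 ≠ 82.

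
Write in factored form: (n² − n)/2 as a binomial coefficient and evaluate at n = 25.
C(n,2); C(25,2) = 300

(n² − n)/2 = n(n−1)/2 = C(n,2). At n = 25: C(25,2) = 300.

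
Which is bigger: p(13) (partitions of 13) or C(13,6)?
C(13,6)

Pentagonal recurrence p(n) = p(n−1) + p(n−2) − p(n−5) − p(n−7) + …: p(13) = p(12) + p(11) − p(8) − p(6) + p(1) = 77 + 56 − 22 − 11 + 1 = 101; C(13,6) = 1,716.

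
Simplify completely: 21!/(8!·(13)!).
203,490

Explanation: This is C(21,8) = 203,490.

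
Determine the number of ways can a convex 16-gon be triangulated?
Using the Catalan number formula: C_n = C(2n, n) / (n+1)
C_14 = C(28, 14) / (14+1)
     = 40116600 / 15
     = 2,674,440

Answer: 2,674,440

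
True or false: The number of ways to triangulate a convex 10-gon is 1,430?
Triangulations of a convex 10-gon are counted by the Catalan number C_8: C_8 = C(16,8)/(8+1) = 12,870/9 = 1,430.
Final answer: True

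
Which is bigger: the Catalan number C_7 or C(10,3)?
C_7

Reasoning: C_7 = C(14,7)/(7+1) = 3,432/8 = 429; C(10,3) = 120.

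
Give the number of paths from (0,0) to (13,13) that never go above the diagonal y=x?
742,900

Reasoning: Counted by the Catalan number C_13: C_13 = C(26,13)/(13+1) = 10,400,600/14 = 742,900.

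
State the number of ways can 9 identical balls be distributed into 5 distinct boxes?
715

Working:
C(9+5-1, 5-1) = C(13, 4) = 715.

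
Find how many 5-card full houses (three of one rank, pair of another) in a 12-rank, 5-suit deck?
13,200

Reasoning: Triple rank: 12. Triple suits: C(5,3)=10. Pair rank: 11. Pair suits: C(5,2)=10. Total: 13,200.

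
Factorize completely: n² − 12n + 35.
(n − 5)(n − 7)

Explanation: Seek roots whose sum is 12 and product is 35: (5, 7). So n² − 12n + 35 = (n − 5)(n − 7).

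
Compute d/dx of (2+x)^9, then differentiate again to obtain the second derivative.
First derivative: 9(2+x)^{8}. Second derivative: 9·8·(2+x)^{7} = 72(2+x)^{7}.
Final answer: 72(2+x)^7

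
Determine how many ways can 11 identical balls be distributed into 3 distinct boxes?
78

Working:
C(11+3-1, 3-1) = C(13, 2) = 78.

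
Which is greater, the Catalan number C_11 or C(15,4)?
C_11 = C(22,11)/(11+1) = 705,432/12 = 58,786; C(15,4) = 1,365.
Final answer: C_11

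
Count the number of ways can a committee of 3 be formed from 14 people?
364

Explanation: C(14,3) = 14! / (3! × (14-3)!)
         = 14! / (3! × 11!)
         = 364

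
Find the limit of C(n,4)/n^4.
1/24
C(n,4) ≈ n^4/4! for large n. Limit = 1/4! = 1/24.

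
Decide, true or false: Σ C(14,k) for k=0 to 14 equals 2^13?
False

Reasoning: Binomial theorem: Σ C(14,k) = (1+1)^14 = 2^14 = 16,384; RHS 2^13 = 8,192.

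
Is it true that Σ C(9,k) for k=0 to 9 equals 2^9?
Binomial theorem: Σ C(9,k) = (1+1)^9 = 2^9 = 512; RHS 2^9 = 512.

Answer: True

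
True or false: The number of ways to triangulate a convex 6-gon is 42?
False

Explanation: Triangulations of a convex 6-gon are counted by the Catalan number C_4: C_4 = C(8,4)/(4+1) = 70/5 = 14.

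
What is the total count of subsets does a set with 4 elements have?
16

Explanation: Each element can be included or excluded: 2^4 = 16.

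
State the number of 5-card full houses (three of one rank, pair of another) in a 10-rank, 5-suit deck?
9,000

Triple rank: 10. Triple suits: C(5,3)=10. Pair rank: 9. Pair suits: C(5,2)=10. Total: 9,000.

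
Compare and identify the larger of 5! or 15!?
15!

Working:
5!=120, 15!=1,307,674,368,000. 15! > 5!.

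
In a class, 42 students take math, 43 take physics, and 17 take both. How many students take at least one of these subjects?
68

Working:
|A∪B| = |A|+|B|-|A∩B| = 42+43-17 = 68.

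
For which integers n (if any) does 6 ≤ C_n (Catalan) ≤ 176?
4, 5, 6

C_3=5; C_4=14; C_5=42; C_6=132; C_7=429. So valid n = 4, 5, 6.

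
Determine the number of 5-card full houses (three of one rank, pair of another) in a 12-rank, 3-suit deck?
396
Triple rank: 12. Triple suits: C(3,3)=1. Pair rank: 11. Pair suits: C(3,2)=3. Total: 396.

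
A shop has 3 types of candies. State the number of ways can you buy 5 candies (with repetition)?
21

Working:
Stars and bars: C(5+3-1, 5) = C(7, 5) = 21.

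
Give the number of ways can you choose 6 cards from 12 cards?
924

Solution: C(12,6) = 12! / (6! × (12-6)!)
         = 12! / (6! × 6!)
         = 924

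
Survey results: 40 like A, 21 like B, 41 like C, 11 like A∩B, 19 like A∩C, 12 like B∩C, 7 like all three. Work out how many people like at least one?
|A∪B∪C| = 40+21+41-11-19-12+7 = 67.

Answer: 67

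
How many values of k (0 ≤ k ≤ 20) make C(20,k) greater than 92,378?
5
Row 20 is unimodal and symmetric about k=20/2. C(20,7)=77,520 ≤ 92,378; C(20,8)=125,970 > 92,378; by symmetry C(20,k) > 92,378 for k = 8..12. That's 12 - 8 + 1 = 5 values.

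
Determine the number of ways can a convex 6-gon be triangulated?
14

Working:
Using the Catalan number formula: C_n = C(2n, n) / (n+1)
C_4 = C(8, 4) / (4+1)
     = 70 / 5
     = 14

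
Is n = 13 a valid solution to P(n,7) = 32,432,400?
No
P(13,7) = 13·12·11·10·9·8·7 = 8,648,640, which does not equal 32,432,400.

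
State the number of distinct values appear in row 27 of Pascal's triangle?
14

Reasoning: Row 27 has entries C(27,0)..C(27,27); by symmetry C(27,k)=C(27,27-k), giving 14 distinct values.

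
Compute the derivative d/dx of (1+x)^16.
16(1+x)^15

Using the power rule: d/dx (1+x)^16 = 16(1+x)^{15}.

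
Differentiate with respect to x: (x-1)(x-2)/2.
(2x - 3)/2

Solution: d/dx[(x-1)(x-2)] = (x-2) + (x-1) = 2x - 3. Dividing by 2 gives (2x - 3)/2.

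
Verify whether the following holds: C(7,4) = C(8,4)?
LHS = C(7,4) = 35; RHS = C(8,4) = 70. 35 ≠ 70, so the statement does not hold.

Answer: False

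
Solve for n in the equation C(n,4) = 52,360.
35

Reasoning: C(n,4) = n(n−1)(n−2)(n−3)/4! is increasing in n, and n(n−1)(n−2)(n−3) = 4!·52,360 = 1,256,640 ≈ (n−1.5)^4 gives n ≈ 35.0. Check: C(33,4) = 40,920, C(34,4) = 46,376, C(35,4) = 52,360 ✓. So n = 35.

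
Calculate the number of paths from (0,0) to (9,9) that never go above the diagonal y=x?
Counted by the Catalan number C_9: C_9 = C(18,9)/(9+1) = 48,620/10 = 4,862.
Final answer: 4,862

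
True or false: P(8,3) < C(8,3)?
P(8,3) = 336 and C(8,3) = 56; P(n,r) = r! × C(n,r) so P > C whenever r ≥ 2.

Answer: False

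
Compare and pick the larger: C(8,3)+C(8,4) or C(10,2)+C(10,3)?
C(10,2)+C(10,3)
First=126, Second=165.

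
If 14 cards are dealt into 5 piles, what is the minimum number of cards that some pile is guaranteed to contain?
3

Reasoning: Pigeonhole: ⌈14/5⌉ = 3.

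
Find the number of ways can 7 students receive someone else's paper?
1,854

Working:
Using D(n) = (n-1)[D(n-1) + D(n-2)]:
D(7) = (7-1) × [D(6) + D(5)]
      = 6 × [265 + 44]
      = 6 × 309
      = 1,854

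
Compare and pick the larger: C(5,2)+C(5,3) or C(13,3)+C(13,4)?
First=20, Second=1,001.

Answer: C(13,3)+C(13,4)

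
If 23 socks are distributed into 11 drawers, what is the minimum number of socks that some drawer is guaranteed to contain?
Pigeonhole: ⌈23/11⌉ = 3.

Answer: 3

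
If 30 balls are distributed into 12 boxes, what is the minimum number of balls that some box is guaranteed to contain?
3
Pigeonhole: ⌈30/12⌉ = 3.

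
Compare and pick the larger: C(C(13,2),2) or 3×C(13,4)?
C(C(13,2),2)

Reasoning: C(C(13,2),2)=3,003, 3×C(13,4)=2,145.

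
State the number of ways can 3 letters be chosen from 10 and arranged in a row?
720

Working:
P(10,3) = 10!/(10-3)! = 720.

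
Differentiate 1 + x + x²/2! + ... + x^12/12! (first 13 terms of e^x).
1 + x + x²/2! + ... + x^11/11!

Reasoning: Differentiating term by term gives the first 12 terms of e^x.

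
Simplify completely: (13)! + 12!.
6,706,022,400
(13)! + 12! = (13)·12! + 12! = (13+1)·12! = 14·12! = 6,706,022,400.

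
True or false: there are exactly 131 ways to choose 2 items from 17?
False
C(17,2) = 136 ≠ 131.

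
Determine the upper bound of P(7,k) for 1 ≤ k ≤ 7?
P(7,k) increases in k, so maximum at k = 7: 7! = 5,040.
Final answer: 5,040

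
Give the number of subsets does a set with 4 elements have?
Each element can be included or excluded: 2^4 = 16.
Final answer: 16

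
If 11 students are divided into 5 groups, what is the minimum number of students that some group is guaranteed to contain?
3

Reasoning: Pigeonhole: ⌈11/5⌉ = 3.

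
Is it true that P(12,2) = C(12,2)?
P(12,2) = 132 but C(12,2) = 66; they differ by a factor of 2! = 2, so the statement does not hold.

Answer: False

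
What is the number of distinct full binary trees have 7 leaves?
132

Solution: Using the Catalan number formula: C_n = C(2n, n) / (n+1)
C_6 = C(12, 6) / (6+1)
     = 924 / 7
     = 132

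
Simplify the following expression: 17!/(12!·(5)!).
6,188

Explanation: This is C(17,12) = 6,188.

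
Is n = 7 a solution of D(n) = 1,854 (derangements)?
Yes

Explanation: D(7) = (7-1)·[D(6) + D(5)] = 6·[265 + 44] = 1,854, which equals 1,854.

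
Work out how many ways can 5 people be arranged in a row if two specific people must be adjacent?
Treat pair as unit: (5-1)! arrangements × 2 internal orders = 48.
Final answer: 48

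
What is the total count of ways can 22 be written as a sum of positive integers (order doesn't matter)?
1,002

Solution: Pentagonal recurrence p(n) = p(n−1) + p(n−2) − p(n−5) − p(n−7) + …: p(22) = p(21) + p(20) − p(17) − p(15) + p(10) + p(7) − p(0) = 792 + 627 − 297 − 176 + 42 + 15 − 1 = 1,002.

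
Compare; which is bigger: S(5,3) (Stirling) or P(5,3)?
S(5,3) = 3·S(4,3) + S(4,2) = 3·6 + 7 = 25; P(5,3) = 60.
Final answer: P(5,3)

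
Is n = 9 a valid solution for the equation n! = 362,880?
9! = 9·8! = 9·40,320 = 362,880, which equals 362,880.

Answer: Yes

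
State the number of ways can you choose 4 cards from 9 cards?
C(9,4) = 9! / (4! × (9-4)!)
         = 9! / (4! × 5!)
         = 126
Final answer: 126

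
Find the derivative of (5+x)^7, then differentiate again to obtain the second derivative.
42(5+x)^5

Solution: First derivative: 7(5+x)^{6}. Second derivative: 7·6·(5+x)^{5} = 42(5+x)^{5}.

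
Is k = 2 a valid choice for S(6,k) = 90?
S(6,2) = 2·S(5,2) + S(5,1) = 2·15 + 1 = 31, which does not equal 90.
Final answer: No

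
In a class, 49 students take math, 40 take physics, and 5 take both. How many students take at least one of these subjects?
|A∪B| = |A|+|B|-|A∩B| = 49+40-5 = 84.

Answer: 84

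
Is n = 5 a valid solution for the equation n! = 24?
No

Solution: 5! = 5·4! = 5·24 = 120, which does not equal 24.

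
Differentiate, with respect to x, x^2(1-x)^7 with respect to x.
Product rule: 2x^{1}(1-x)^{7} + x^2·(-7)(1-x)^{6}.

Answer: 2x^1(1-x)^7 - 7x^2(1-x)^6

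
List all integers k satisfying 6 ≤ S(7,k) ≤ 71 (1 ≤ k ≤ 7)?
2, 6

Solution: S(7,1)=1; S(7,2)=63; S(7,3)=301; S(7,4)=350; S(7,5)=140; S(7,6)=21; S(7,7)=1. So valid k = 2, 6.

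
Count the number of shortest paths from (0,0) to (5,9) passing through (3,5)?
840

Reasoning: To (3,5): C(8,3)=56. From there: C(6,2)=15. Total: 840.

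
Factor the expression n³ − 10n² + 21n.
n(n − 3)(n − 7)

Explanation: n³ − 10n² + 21n = n(n² − 10n + 21) = n(n − 3)(n − 7).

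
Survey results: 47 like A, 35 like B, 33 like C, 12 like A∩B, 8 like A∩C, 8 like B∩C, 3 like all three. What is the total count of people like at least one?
90
|A∪B∪C| = 47+35+33-12-8-8+3 = 90.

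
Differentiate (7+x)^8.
8(7+x)^7
Using the power rule: d/dx (7+x)^8 = 8(7+x)^{7}.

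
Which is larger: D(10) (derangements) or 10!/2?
10!/2
D(10) = (10-1)·[D(9) + D(8)] = 9·[133,496 + 14,833] = 1,334,961; 10!/2 = 3,628,800/2 = 1,814,400.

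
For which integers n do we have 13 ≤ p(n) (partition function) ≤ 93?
7, 8, 9, 10, 11, 12

Working:
Tabulating p(n) via p(n) = p(n−1) + p(n−2) − p(n−5) − p(n−7) + …: p(6)=11; p(7)=15; p(8)=22; p(9)=30; p(10)=42; p(11)=56; p(12)=77; p(13)=101. So valid n = 7, 8, 9, 10, 11, 12.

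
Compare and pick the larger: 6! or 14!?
6!=720, 14!=87,178,291,200. 14! > 6!.

Answer: 14!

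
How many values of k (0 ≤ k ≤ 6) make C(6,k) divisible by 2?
3
Checking C(6,k) mod 2 for k = 0..6: divisible at k = 1, 3, 5. That's 3 values.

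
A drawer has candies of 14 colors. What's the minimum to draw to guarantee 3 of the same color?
29

Worst case: 2 of each = 28. One more: 29.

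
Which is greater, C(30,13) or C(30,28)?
C(30,13)

Reasoning: C(30,13)=119,759,850, C(30,28)=435.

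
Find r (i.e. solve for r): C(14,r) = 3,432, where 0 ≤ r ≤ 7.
7

Explanation: C(14,r) is increasing for 0 ≤ r ≤ 7. Stepping up (C(14,r+1) = C(14,r)·(14−r)/(r+1)): C(14,1) = 14, C(14,2) = 91, C(14,3) = 364, C(14,4) = 1,001, C(14,5) = 2,002, C(14,6) = 3,003, C(14,7) = 3,432 ✓. So r = 7.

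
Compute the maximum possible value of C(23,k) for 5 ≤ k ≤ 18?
C(23,k) is maximised at the centre of the row: C(23,11) = 1,352,078.
Final answer: 1,352,078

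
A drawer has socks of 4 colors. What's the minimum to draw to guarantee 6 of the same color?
21

Explanation: Worst case: 5 of each = 20. One more: 21.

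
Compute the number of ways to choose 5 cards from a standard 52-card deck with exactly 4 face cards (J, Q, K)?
19,800

Reasoning: 12 face cards and 40 non-face cards: C(12,4) × C(40,1) = 495 × 40 = 19,800.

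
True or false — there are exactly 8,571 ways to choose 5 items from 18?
False
C(18,5) = 8,568 ≠ 8571.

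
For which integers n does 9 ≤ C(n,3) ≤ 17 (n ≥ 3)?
5

Reasoning: C(4,3)=4; C(5,3)=10; C(6,3)=20. So valid n = 5.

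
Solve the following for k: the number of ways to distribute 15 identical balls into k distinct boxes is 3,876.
5

Reasoning: Stars and bars: the count is C(15+k−1, k−1), increasing in k. k=3: C(17,2) = 136, k=4: C(18,3) = 816, k=5: C(19,4) = 3,876 ✓. So k = 5.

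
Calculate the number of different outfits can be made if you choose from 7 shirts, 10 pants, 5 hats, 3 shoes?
1,050

Explanation: By the multiplication principle: 7 × 10 × 5 × 3 = 1,050.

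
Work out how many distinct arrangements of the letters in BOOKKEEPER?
151,200

Solution: Word has 10 letters (B=1, O=2, K=2, E=3, P=1, R=1). Arrangements: 10!/Π(k!) = 151,200.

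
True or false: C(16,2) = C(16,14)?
C(16,2) = C(16,16-2) by the symmetry property; both equal 120.
Final answer: True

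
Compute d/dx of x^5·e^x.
Product rule: d/dx[x^5]·e^x + x^5·d/dx[e^x] = 5x^{4}e^x + x^5e^x.
Final answer: (5x^4 + x^5)e^x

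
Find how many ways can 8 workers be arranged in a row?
40,320

Solution: Arrangements of 8 distinct objects: 8! = 40,320.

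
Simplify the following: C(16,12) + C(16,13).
2,380
By Pascal's identity: C(17,13) = 2,380.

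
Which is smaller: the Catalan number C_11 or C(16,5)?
C(16,5)

C_11 = C(22,11)/(11+1) = 705,432/12 = 58,786; C(16,5) = 4,368.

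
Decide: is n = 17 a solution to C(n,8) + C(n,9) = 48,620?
Yes

Explanation: C(17,8) + C(17,9) = 24,310 + 24,310 = 48,620, which equals 48,620.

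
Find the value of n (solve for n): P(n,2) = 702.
27
P(n,2) = n(n−1) is increasing in n; n(n−1) ≈ (n−0.5)^2 = 702 gives n ≈ 27.0. Check: P(25,2) = 600, P(26,2) = 650, P(27,2) = 702 ✓. So n = 27.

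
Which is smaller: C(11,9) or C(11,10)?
C(11,10)

Working:
C(11,9)=55, C(11,10)=11.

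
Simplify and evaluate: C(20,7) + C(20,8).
By Pascal's identity: C(21,8) = 203,490.
Final answer: 203,490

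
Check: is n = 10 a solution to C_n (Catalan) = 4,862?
No

Explanation: C_10 = C(20,10)/(10+1) = 184,756/11 = 16,796, which does not equal 4,862.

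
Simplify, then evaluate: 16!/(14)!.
This equals 16×15 = 240.
Final answer: 240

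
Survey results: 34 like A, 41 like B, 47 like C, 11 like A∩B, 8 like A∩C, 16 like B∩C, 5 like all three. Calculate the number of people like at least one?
92

Working:
|A∪B∪C| = 34+41+47-11-8-16+5 = 92.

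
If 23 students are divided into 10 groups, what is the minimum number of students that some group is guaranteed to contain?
Pigeonhole: ⌈23/10⌉ = 3.
Final answer: 3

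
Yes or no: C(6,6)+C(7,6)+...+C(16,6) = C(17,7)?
Hockey stick identity gives Σ = C(17,7) = 19,448; RHS C(17,7) = 19,448.

Answer: Yes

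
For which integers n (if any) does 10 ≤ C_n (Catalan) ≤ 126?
4, 5

Working:
C_3=5; C_4=14; C_5=42; C_6=132. So valid n = 4, 5.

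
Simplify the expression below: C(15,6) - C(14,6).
2,002

Explanation: C(15,6) - C(14,6) = C(14,5) = 2,002.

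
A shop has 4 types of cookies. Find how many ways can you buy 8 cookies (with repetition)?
Stars and bars: C(8+4-1, 8) = C(11, 8) = 165.

Answer: 165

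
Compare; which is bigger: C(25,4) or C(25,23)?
C(25,4)
C(25,4)=12,650, C(25,23)=300.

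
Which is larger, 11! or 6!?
11!

11!=39,916,800, 6!=720. 11! > 6!.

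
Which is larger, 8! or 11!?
11!

Solution: 8!=40,320, 11!=39,916,800. 11! > 8!.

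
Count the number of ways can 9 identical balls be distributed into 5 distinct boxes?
C(9+5-1, 5-1) = C(13, 4) = 715.

Answer: 715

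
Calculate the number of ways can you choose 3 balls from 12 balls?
220

Solution: C(12,3) = 12! / (3! × (12-3)!)
         = 12! / (3! × 9!)
         = 220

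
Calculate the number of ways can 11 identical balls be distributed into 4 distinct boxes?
364

Solution: C(11+4-1, 4-1) = C(14, 3) = 364.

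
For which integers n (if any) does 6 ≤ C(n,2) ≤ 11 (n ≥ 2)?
4, 5

C(3,2)=3; C(4,2)=6; C(5,2)=10; C(6,2)=15. So valid n = 4, 5.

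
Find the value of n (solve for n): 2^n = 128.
2^7 = 128, so n = 7.
Final answer: 7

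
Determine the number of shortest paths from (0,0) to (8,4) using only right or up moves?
495

Reasoning: Choose 8 rights from 12 moves: C(12,8) = 495.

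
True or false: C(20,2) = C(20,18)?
True

C(20,2) = C(20,20-2) by the symmetry property; both equal 190.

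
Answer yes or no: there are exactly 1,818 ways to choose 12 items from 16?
No

Explanation: C(16,12) = 1,820 ≠ 1818.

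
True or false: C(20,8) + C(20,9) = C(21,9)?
Pascal's identity C(n,k) + C(n,k+1) = C(n+1,k+1): 125,970 + 167,960 = 293,930 = C(21,9).
Final answer: True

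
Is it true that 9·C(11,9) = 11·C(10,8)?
True

Reasoning: Absorption identity k·C(n,k) = n·C(n-1,k-1). LHS = 9·55 = 495; RHS = 11·45 = 495.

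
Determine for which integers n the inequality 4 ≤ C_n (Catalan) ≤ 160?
3, 4, 5, 6

Explanation: C_2=2; C_3=5; C_4=14; C_5=42; C_6=132; C_7=429. So valid n = 3, 4, 5, 6.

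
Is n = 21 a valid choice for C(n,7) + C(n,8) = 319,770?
Yes

Reasoning: C(21,7) + C(21,8) = 116,280 + 203,490 = 319,770, which equals 319,770.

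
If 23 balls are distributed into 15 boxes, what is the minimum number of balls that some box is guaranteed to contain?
Pigeonhole: ⌈23/15⌉ = 2.
Final answer: 2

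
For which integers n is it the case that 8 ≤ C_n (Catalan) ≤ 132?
4, 5, 6

C_3=5; C_4=14; C_5=42; C_6=132; C_7=429. So valid n = 4, 5, 6.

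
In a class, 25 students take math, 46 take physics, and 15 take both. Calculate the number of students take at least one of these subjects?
56

|A∪B| = |A|+|B|-|A∩B| = 25+46-15 = 56.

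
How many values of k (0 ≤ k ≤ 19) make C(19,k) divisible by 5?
0

Reasoning: Checking C(19,k) mod 5 for k = 0..19: none are divisible by 5. Count = 0.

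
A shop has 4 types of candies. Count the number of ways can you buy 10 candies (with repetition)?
286

Explanation: Stars and bars: C(10+4-1, 10) = C(13, 10) = 286.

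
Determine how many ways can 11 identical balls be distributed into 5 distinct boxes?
1,365

C(11+5-1, 5-1) = C(15, 4) = 1,365.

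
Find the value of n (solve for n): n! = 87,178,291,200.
14

Reasoning: n! is strictly increasing. 12! = 479,001,600, 13! = 6,227,020,800, 14! = 87,178,291,200 ✓. So n = 14.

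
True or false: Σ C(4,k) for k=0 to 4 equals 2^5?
False

Working:
Binomial theorem: Σ C(4,k) = (1+1)^4 = 2^4 = 16; RHS 2^5 = 32.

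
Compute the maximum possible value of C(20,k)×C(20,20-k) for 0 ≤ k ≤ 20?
34,134,779,536

Reasoning: C(20,k)·C(20,20-k) = C(20,k)², maximised at the centre k = 10: C(20,10)² = 34,134,779,536.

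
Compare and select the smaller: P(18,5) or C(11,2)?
C(11,2)

Working:
P(18,5)=1,028,160, C(11,2)=55.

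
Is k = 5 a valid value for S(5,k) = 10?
No

S(5,5) = 5·S(4,5) + S(4,4) = 5·0 + 1 = 1, which does not equal 10.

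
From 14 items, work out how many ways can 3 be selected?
364

C(14,3) = 14! / (3! × (14-3)!)
         = 14! / (3! × 11!)
         = 364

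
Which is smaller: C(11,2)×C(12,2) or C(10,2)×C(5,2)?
C(11,2)×C(12,2)=3,630, C(10,2)×C(5,2)=450.
Final answer: C(10,2)×C(5,2)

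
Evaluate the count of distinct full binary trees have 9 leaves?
1,430

Using the Catalan number formula: C_n = C(2n, n) / (n+1)
C_8 = C(16, 8) / (8+1)
     = 12870 / 9
     = 1,430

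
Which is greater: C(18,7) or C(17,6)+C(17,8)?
C(17,6)+C(17,8)

C(18,7)=31,824; C(17,6)+C(17,8)=12,376+24,310=36,686.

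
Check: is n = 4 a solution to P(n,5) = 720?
No

Reasoning: P(4,5) = 0 since 5 > 4, which does not equal 720.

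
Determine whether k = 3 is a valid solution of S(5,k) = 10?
S(5,3) = 3·S(4,3) + S(4,2) = 3·6 + 7 = 25, which does not equal 10.

Answer: No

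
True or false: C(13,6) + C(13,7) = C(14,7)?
True

Solution: Pascal's identity C(n,k) + C(n,k+1) = C(n+1,k+1): 1,716 + 1,716 = 3,432 = C(14,7).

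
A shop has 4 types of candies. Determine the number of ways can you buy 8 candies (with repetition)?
165

Solution: Stars and bars: C(8+4-1, 8) = C(11, 8) = 165.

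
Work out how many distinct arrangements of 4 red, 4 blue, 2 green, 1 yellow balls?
34,650

Working:
Multinomial: 11!/(4! × 4! × 2! × 1!) = 34,650.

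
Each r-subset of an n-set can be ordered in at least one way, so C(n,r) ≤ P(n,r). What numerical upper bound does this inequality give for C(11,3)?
990
P(11,3) = 11·10·9 = 990, so C(11,3) ≤ 990. (The bound is loose by a factor of 3! = 6: C(11,3) = 990/6 = 165.)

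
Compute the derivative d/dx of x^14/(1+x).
(14x^13(1+x) - x^14)/(1+x)²

Quotient rule: [14x^{13}(1+x) - x^14]/(1+x)².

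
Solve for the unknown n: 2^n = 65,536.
16

Explanation: 65,536 = 1,024 × 64 = 2^10 × 2^6 = 2^16, so n = 16.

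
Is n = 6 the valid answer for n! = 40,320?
No

6! = 6·5! = 6·120 = 720, which does not equal 40,320.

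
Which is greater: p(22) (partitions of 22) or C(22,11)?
C(22,11)

Explanation: Pentagonal recurrence p(n) = p(n−1) + p(n−2) − p(n−5) − p(n−7) + …: p(22) = p(21) + p(20) − p(17) − p(15) + p(10) + p(7) − p(0) = 792 + 627 − 297 − 176 + 42 + 15 − 1 = 1,002; C(22,11) = 705,432.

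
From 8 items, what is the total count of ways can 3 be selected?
56

Working:
C(8,3) = 8! / (3! × (8-3)!)
         = 8! / (3! × 5!)
         = 56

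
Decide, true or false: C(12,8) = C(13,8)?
False

Working:
LHS = C(12,8) = 495; RHS = C(13,8) = 1,287. 495 ≠ 1,287, so the statement does not hold.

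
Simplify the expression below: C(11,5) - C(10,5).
210

Solution: C(11,5) - C(10,5) = C(10,4) = 210.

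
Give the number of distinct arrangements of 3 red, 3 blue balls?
20

Explanation: Multinomial: 6!/(3! × 3!) = 20.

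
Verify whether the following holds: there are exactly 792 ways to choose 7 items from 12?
True

C(12,7) = 792.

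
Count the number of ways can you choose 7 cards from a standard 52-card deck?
133,784,560

Reasoning: C(52,7) = 133,784,560.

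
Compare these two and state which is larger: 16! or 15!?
16!
16!=20,922,789,888,000, 15!=1,307,674,368,000. 16! > 15!.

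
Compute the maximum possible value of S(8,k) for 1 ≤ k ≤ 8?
Row S(8,k) for k = 1..8 (via S(n,k) = k·S(n−1,k) + S(n−1,k−1)): 1, 127, 966, 1,701, 1,050, 266, 28, 1. The row is unimodal; maximum at k = 4: 1,701.

Answer: 1,701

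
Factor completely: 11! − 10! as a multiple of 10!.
11! − 10! = 11·10! − 10! = (11 − 1)·10! = 10 × 10! = 36,288,000.

Answer: 10 × 10! = 36,288,000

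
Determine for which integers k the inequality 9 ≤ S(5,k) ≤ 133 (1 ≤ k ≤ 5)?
2, 3, 4

Explanation: S(5,1)=1; S(5,2)=15; S(5,3)=25; S(5,4)=10; S(5,5)=1. So valid k = 2, 3, 4.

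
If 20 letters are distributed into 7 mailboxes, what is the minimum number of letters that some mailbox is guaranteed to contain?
3

Solution: Pigeonhole: ⌈20/7⌉ = 3.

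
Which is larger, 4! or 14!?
14!

Reasoning: 4!=24, 14!=87,178,291,200. 14! > 4!.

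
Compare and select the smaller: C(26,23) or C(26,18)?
C(26,23)=2,600, C(26,18)=1,562,275.

Answer: C(26,23)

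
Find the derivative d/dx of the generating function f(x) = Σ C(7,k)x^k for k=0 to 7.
Term-by-term differentiation gives Σ k·C(7,k)x^{k-1} for k=1 to 7.

Answer: Σ k·C(7,k)x^(k-1) for k=1 to 7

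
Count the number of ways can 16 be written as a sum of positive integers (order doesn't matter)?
231

Reasoning: Pentagonal recurrence p(n) = p(n−1) + p(n−2) − p(n−5) − p(n−7) + …: p(16) = p(15) + p(14) − p(11) − p(9) + p(4) + p(1) = 176 + 135 − 56 − 30 + 5 + 1 = 231.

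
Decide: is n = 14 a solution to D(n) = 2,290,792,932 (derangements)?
No

D(14) = (14-1)·[D(13) + D(12)] = 13·[2,290,792,932 + 176,214,841] = 32,071,101,049, which does not equal 2,290,792,932.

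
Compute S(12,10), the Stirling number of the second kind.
1,705

Working:
Using the Stirling recurrence: S(n,k) = k·S(n-1,k) + S(n-1,k-1)
S(12,10) = 10·S(11,10) + S(11,9)
         = 10·55 + 1155
         = 550 + 1155
         = 1,705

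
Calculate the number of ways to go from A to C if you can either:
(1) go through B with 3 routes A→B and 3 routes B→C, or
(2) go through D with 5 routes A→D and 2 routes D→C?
Route via B: 3×3=9. Route via D: 5×2=10. Total: 19.

Answer: 19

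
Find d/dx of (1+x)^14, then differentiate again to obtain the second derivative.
182(1+x)^12
First derivative: 14(1+x)^{13}. Second derivative: 14·13·(1+x)^{12} = 182(1+x)^{12}.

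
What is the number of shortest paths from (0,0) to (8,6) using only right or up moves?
3,003

Working:
Choose 8 rights from 14 moves: C(14,8) = 3,003.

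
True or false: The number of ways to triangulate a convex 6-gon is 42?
False

Solution: Triangulations of a convex 6-gon are counted by the Catalan number C_4: C_4 = C(8,4)/(4+1) = 70/5 = 14.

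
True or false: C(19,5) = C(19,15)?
False

Reasoning: C(19,5) = 11,628 but C(19,15) = 3,876; symmetry gives C(19,5) = C(19,14), not C(19,15).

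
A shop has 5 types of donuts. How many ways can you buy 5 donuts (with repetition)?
126

Solution: Stars and bars: C(5+5-1, 5) = C(9, 5) = 126.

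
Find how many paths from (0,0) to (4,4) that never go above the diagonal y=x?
Counted by the Catalan number C_4: C_4 = C(8,4)/(4+1) = 70/5 = 14.

Answer: 14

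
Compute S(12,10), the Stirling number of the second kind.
1,705

Explanation: Using the Stirling recurrence: S(n,k) = k·S(n-1,k) + S(n-1,k-1)
S(12,10) = 10·S(11,10) + S(11,9)
         = 10·55 + 1155
         = 550 + 1155
         = 1,705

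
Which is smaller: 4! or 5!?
4!=24, 5!=120. 5! > 4!.

Answer: 4!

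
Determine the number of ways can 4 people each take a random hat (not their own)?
9

Explanation: Using D(n) = (n-1)[D(n-1) + D(n-2)]:
D(4) = (4-1) × [D(3) + D(2)]
      = 3 × [2 + 1]
      = 3 × 3
      = 9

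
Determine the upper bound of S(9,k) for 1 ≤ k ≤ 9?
7,770

Working:
Row S(9,k) for k = 1..9 (via S(n,k) = k·S(n−1,k) + S(n−1,k−1)): 1, 255, 3,025, 7,770, 6,951, 2,646, 462, 36, 1. The row is unimodal; maximum at k = 4: 7,770.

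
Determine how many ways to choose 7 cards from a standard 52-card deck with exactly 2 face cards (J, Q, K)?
43,428,528

12 face cards and 40 non-face cards: C(12,2) × C(40,5) = 66 × 658,008 = 43,428,528.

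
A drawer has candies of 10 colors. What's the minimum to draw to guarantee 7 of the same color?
61

Working:
Worst case: 6 of each = 60. One more: 61.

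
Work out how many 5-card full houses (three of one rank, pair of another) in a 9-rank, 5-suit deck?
7,200

Triple rank: 9. Triple suits: C(5,3)=10. Pair rank: 8. Pair suits: C(5,2)=10. Total: 7,200.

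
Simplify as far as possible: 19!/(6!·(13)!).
27,132

Solution: This is C(19,6) = 27,132.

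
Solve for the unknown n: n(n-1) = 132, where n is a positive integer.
n² − n − 132 = 0, so n = (1 ± √(1 + 4·132))/2 = (1 ± √529)/2 = (1 ± 23)/2, i.e. n = 12 or n = -11. Taking the positive root, n = 12 (check: 12×11 = 132).
Final answer: 12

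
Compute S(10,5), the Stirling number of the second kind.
Using the Stirling recurrence: S(n,k) = k·S(n-1,k) + S(n-1,k-1)
S(10,5) = 5·S(9,5) + S(9,4)
         = 5·6951 + 7770
         = 34755 + 7770
         = 42,525

Answer: 42,525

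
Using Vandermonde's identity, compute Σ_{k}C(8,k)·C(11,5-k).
11,628

Solution: = C(8+11,5) = C(19,5) = 11,628.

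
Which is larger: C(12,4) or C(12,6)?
C(12,6)

Explanation: C(12,4)=495, C(12,6)=924.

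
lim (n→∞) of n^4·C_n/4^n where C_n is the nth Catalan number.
∞

Working:
C_n ~ 4^n/(n^(3/2)√π), so n^4·C_n/4^n ~ n^(4 − 3/2)/√π → ∞.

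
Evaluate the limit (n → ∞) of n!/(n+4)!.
0

n!/(n+4)! = 1/[(n+1)(n+2)···(n+4)] → 0 as n → ∞.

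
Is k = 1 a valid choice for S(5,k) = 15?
S(5,1) = 1·S(4,1) + S(4,0) = 1·1 + 0 = 1, which does not equal 15.
Final answer: No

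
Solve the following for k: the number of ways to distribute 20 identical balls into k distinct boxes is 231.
3
Stars and bars: the count is C(20+k−1, k−1), increasing in k. k=2: C(21,1) = 21, k=3: C(22,2) = 231 ✓. So k = 3.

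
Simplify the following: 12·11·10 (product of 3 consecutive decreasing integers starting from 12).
1,320

Explanation: This is P(12,3) = 12!/(9)! = 1,320.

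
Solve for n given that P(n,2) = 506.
P(n,2) = n(n−1) is increasing in n; n(n−1) ≈ (n−0.5)^2 = 506 gives n ≈ 23.0. Check: P(21,2) = 420, P(22,2) = 462, P(23,2) = 506 ✓. So n = 23.
Final answer: 23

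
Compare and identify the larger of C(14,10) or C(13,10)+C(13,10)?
C(14,10)

C(14,10)=1,001; C(13,10)+C(13,10)=286+286=572.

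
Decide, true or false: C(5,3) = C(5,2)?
True

Working:
Symmetry C(n,k) = C(n,n-k): C(5,3) = 10 and C(5,2) = 10. Both sides agree, so the statement holds.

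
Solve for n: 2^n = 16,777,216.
24

Explanation: 16,777,216 = 1,024 × 1,024 × 16 = 2^10 × 2^10 × 2^4 = 2^24, so n = 24.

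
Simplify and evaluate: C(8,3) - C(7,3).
C(8,3) - C(7,3) = C(7,2) = 21.

Answer: 21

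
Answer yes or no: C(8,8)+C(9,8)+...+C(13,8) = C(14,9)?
Yes
Hockey stick identity gives Σ = C(14,9) = 2,002; RHS C(14,9) = 2,002.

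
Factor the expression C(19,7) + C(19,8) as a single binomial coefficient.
C(20,8)
By Pascal's identity: C(19,7) + C(19,8) = C(20,8) = 125,970.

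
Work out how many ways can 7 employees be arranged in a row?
5,040

Solution: Arrangements of 7 distinct objects: 7! = 5,040.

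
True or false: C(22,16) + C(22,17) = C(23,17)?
True

Reasoning: Pascal's identity C(n,k) + C(n,k+1) = C(n+1,k+1): 74,613 + 26,334 = 100,947 = C(23,17).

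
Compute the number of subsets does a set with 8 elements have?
256

Solution: Each element can be included or excluded: 2^8 = 256.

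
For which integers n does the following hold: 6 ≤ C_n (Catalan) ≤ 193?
4, 5, 6

Solution: C_3=5; C_4=14; C_5=42; C_6=132; C_7=429. So valid n = 4, 5, 6.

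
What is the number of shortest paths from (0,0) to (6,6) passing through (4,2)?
225

To (4,2): C(6,4)=15. From there: C(6,2)=15. Total: 225.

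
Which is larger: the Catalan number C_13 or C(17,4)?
C_13
C_13 = C(26,13)/(13+1) = 10,400,600/14 = 742,900; C(17,4) = 2,380.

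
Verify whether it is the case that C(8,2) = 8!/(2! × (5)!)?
False

Working:
The correct denominator is 2!×6!, giving C(8,2) = 28; the stated RHS is 8!/(2!×5!) = 168 ≠ 28, so the statement does not hold.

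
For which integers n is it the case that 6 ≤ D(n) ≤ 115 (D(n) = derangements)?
4, 5

Explanation: Using D(n) = (n−1)[D(n−1) + D(n−2)] with D(1)=0, D(2)=1: D(3)=2; D(4)=9; D(5)=44; D(6)=265. So valid n = 4, 5.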